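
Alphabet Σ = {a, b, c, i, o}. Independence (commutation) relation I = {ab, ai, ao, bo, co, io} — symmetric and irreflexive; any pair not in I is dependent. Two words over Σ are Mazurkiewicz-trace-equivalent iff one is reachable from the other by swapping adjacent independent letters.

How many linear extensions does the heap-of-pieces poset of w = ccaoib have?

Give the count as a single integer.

piece 0:c — minimal
piece 1:c rests on {0:c}
piece 2:a rests on {1:c}
piece 3:o — minimal
piece 4:i rests on {1:c}
piece 5:b rests on {4:i}
minimal pieces: {0:c, 3:o}
ways to finish when only these pieces remain (= sum over removing one remaining piece with nothing left below it):
  1 left: {2}→1  {3}→1  {5}→1
  2 left: {2,3}→2  {2,5}→2  {3,5}→2  {4,5}→1
  3 left: {2,3,5}→6  {2,4,5}→3  {3,4,5}→3
  4 left: {1,2,4,5}→3  {2,3,4,5}→12
  placing 0:c first → 15 extensions
  placing 3:o first → 3 extensions
total linear extensions = 18

18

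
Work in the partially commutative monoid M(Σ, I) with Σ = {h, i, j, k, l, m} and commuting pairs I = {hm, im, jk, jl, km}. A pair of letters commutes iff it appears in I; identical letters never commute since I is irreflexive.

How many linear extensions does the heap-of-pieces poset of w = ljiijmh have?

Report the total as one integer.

4

drop 0:l onto floor
drop 1:j onto floor
drop 2:i onto {0:l, 1:j}
drop 3:i onto {2:i}
drop 4:j onto {3:i}
drop 5:m onto {4:j}
drop 6:h onto {4:j}
ground layer = {0:l, 1:j}
drop-orders for the pieces not yet dropped (sum over which currently-grounded one goes next):
  1 to go: {5} 1  {6} 1
  2 to go: {5,6} 2
  3 to go: {4,5,6} 2
  4 to go: {3,4,5,6} 2
  5 to go: {2,3,4,5,6} 2
  if 0:l drops first: 2 orders
  if 1:j drops first: 2 orders
heap linearizations: 4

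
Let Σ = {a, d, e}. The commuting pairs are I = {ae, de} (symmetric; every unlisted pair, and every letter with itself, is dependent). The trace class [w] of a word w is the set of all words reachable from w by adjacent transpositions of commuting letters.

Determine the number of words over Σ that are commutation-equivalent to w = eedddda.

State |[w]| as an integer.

21

0(e) covers ∅
1(e) covers 0:e
2(d) covers ∅
3(d) covers 2:d
4(d) covers 3:d
5(d) covers 4:d
6(a) covers 5:d
floor of heap: 0:e, 2:d
completions by unplaced set U, small U first (add the entries for U minus each lowest piece of U):
  |U|=1: {1}:1  {6}:1
  |U|=2: {0,1}:1  {1,6}:2  {5,6}:1
  |U|=3: {0,1,6}:3  {1,5,6}:3  {4,5,6}:1
  |U|=4: {0,1,5,6}:6  {1,4,5,6}:4  {3,4,5,6}:1
  |U|=5: {0,1,4,5,6}:10  {1,3,4,5,6}:5  {2,3,4,5,6}:1
  start at 0(e): 6
  start at 2(d): 15
sum over floor = 21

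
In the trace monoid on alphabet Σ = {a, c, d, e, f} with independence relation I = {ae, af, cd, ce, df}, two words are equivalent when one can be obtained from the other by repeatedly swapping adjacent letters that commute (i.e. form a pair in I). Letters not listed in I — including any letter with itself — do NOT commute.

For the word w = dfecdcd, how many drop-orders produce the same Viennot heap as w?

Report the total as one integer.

25

#0=d has no predecessor
#1=f has no predecessor
#2=e depends on [0:d, 1:f]
#3=c depends on [1:f]
#4=d depends on [2:e]
#5=c depends on [3:c]
#6=d depends on [4:d]
sources: [0:d, 1:f]
N(rest) = Σ N(rest − s) over sources s of rest; N(one piece) = 1:
  size 1 → [5]=1  [6]=1
  size 2 → [3,5]=1  [4,6]=1  [5,6]=2
  size 3 → [2,4,6]=1  [3,5,6]=3  [4,5,6]=3
  size 4 → [0,2,4,6]=1  [2,4,5,6]=4  [3,4,5,6]=6
  size 5 → [0,2,4,5,6]=5  [2,3,4,5,6]=10
  first=0(d) contributes 10
  first=1(f) contributes 15
|[w]| = 25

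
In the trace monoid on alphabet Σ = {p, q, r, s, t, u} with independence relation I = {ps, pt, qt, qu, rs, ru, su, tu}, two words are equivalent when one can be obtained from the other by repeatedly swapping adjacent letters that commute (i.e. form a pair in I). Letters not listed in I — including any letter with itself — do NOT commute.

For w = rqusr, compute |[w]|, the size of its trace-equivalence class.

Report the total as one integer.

10

0(r) covers ∅
1(q) covers 0:r
2(u) covers ∅
3(s) covers 1:q
4(r) covers 1:q
floor of heap: 0:r, 2:u
completions by unplaced set U, small U first (add the entries for U minus each lowest piece of U):
  |U|=1: {2}:1  {3}:1  {4}:1
  |U|=2: {2,3}:2  {2,4}:2  {3,4}:2
  |U|=3: {1,3,4}:2  {2,3,4}:6
  start at 0(r): 8
  start at 2(u): 2
sum over floor = 10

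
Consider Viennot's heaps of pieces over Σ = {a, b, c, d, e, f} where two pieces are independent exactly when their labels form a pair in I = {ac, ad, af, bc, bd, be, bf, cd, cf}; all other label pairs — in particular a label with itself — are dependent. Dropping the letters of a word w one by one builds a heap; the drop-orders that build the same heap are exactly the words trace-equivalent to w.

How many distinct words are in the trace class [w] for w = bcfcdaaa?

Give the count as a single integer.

420

0(b) covers ∅
1(c) covers ∅
2(f) covers ∅
3(c) covers 1:c
4(d) covers 2:f
5(a) covers 0:b
6(a) covers 5:a
7(a) covers 6:a
floor of heap: 0:b, 1:c, 2:f
completions by unplaced set U, small U first (add the entries for U minus each lowest piece of U):
  |U|=1: {3}:1  {4}:1  {7}:1
  |U|=2: {1,3}:1  {2,4}:1  {3,4}:2  {3,7}:2  {4,7}:2  {6,7}:1
  |U|=3: {1,3,4}:3  {1,3,7}:3  {2,3,4}:3  {2,4,7}:3  {3,4,7}:6  {3,6,7}:3  {4,6,7}:3  {5,6,7}:1
  |U|=4: {0,5,6,7}:1  {1,2,3,4}:6  {1,3,4,7}:12  {1,3,6,7}:6  {2,3,4,7}:12  {2,4,6,7}:6  {3,4,6,7}:12  {3,5,6,7}:4  {4,5,6,7}:4
  |U|=5: {0,3,5,6,7}:5  {0,4,5,6,7}:5  {1,2,3,4,7}:30  {1,3,4,6,7}:30  {1,3,5,6,7}:10  {2,3,4,6,7}:30  {2,4,5,6,7}:10  {3,4,5,6,7}:20
  |U|=6: {0,1,3,5,6,7}:15  {0,2,4,5,6,7}:15  {0,3,4,5,6,7}:30  {1,2,3,4,6,7}:90  {1,3,4,5,6,7}:60  {2,3,4,5,6,7}:60
  start at 0(b): 210
  start at 1(c): 105
  start at 2(f): 105
sum over floor = 420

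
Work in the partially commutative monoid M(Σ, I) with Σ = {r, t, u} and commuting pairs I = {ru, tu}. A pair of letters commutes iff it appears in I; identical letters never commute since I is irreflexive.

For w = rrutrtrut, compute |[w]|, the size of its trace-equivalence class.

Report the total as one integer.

36

drop 0:r onto floor
drop 1:r onto {0:r}
drop 2:u onto floor
drop 3:t onto {1:r}
drop 4:r onto {3:t}
drop 5:t onto {4:r}
drop 6:r onto {5:t}
drop 7:u onto {2:u}
drop 8:t onto {6:r}
ground layer = {0:r, 2:u}
drop-orders for the pieces not yet dropped (sum over which currently-grounded one goes next):
  1 to go: {7} 1  {8} 1
  2 to go: {2,7} 1  {6,8} 1  {7,8} 2
  3 to go: {2,7,8} 3  {5,6,8} 1  {6,7,8} 3
  4 to go: {2,6,7,8} 6  {4,5,6,8} 1  {5,6,7,8} 4
  5 to go: {2,5,6,7,8} 10  {3,4,5,6,8} 1  {4,5,6,7,8} 5
  6 to go: {1,3,4,5,6,8} 1  {2,4,5,6,7,8} 15  {3,4,5,6,7,8} 6
  7 to go: {0,1,3,4,5,6,8} 1  {1,3,4,5,6,7,8} 7  {2,3,4,5,6,7,8} 21
  if 0:r drops first: 28 orders
  if 2:u drops first: 8 orders
heap linearizations: 36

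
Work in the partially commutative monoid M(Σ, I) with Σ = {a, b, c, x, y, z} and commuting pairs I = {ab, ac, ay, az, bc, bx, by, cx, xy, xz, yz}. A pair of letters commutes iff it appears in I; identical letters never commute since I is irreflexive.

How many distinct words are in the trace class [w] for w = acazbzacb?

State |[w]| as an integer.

0(a) covers ∅
1(c) covers ∅
2(a) covers 0:a
3(z) covers 1:c
4(b) covers 3:z
5(z) covers 4:b
6(a) covers 2:a
7(c) covers 5:z
8(b) covers 5:z
floor of heap: 0:a, 1:c
completions by unplaced set U, small U first (add the entries for U minus each lowest piece of U):
  |U|=1: {6}:1  {7}:1  {8}:1
  |U|=2: {2,6}:1  {6,7}:2  {6,8}:2  {7,8}:2
  |U|=3: {0,2,6}:1  {2,6,7}:3  {2,6,8}:3  {5,7,8}:2  {6,7,8}:6
  |U|=4: {0,2,6,7}:4  {0,2,6,8}:4  {2,6,7,8}:12  {4,5,7,8}:2  {5,6,7,8}:8
  |U|=5: {0,2,6,7,8}:20  {2,5,6,7,8}:20  {3,4,5,7,8}:2  {4,5,6,7,8}:10
  |U|=6: {0,2,5,6,7,8}:40  {1,3,4,5,7,8}:2  {2,4,5,6,7,8}:30  {3,4,5,6,7,8}:12
  |U|=7: {0,2,4,5,6,7,8}:70  {1,3,4,5,6,7,8}:14  {2,3,4,5,6,7,8}:42
  start at 0(a): 56
  start at 1(c): 112
sum over floor = 168

168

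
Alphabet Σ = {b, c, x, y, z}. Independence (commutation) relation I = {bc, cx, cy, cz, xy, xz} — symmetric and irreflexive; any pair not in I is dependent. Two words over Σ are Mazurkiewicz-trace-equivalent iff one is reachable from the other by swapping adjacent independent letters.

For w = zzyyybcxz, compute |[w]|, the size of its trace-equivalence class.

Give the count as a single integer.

18

#0=z has no predecessor
#1=z depends on [0:z]
#2=y depends on [1:z]
#3=y depends on [2:y]
#4=y depends on [3:y]
#5=b depends on [4:y]
#6=c has no predecessor
#7=x depends on [5:b]
#8=z depends on [5:b]
sources: [0:z, 6:c]
N(rest) = Σ N(rest − s) over sources s of rest; N(one piece) = 1:
  size 1 → [6]=1  [7]=1  [8]=1
  size 2 → [6,7]=2  [6,8]=2  [7,8]=2
  size 3 → [5,7,8]=2  [6,7,8]=6
  size 4 → [4,5,7,8]=2  [5,6,7,8]=8
  size 5 → [3,4,5,7,8]=2  [4,5,6,7,8]=10
  size 6 → [2,3,4,5,7,8]=2  [3,4,5,6,7,8]=12
  size 7 → [1,2,3,4,5,7,8]=2  [2,3,4,5,6,7,8]=14
  first=0(z) contributes 16
  first=6(c) contributes 2
|[w]| = 18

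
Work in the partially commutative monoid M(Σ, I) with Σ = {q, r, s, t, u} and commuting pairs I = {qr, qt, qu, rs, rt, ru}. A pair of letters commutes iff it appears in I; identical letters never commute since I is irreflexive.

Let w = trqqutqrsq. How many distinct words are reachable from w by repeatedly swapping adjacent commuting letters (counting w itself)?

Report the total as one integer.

#0=t has no predecessor
#1=r has no predecessor
#2=q has no predecessor
#3=q depends on [2:q]
#4=u depends on [0:t]
#5=t depends on [4:u]
#6=q depends on [3:q]
#7=r depends on [1:r]
#8=s depends on [5:t, 6:q]
#9=q depends on [8:s]
sources: [0:t, 1:r, 2:q]
N(rest) = Σ N(rest − s) over sources s of rest; N(one piece) = 1:
  size 1 → [7]=1  [9]=1
  size 2 → [1,7]=1  [7,9]=2  [8,9]=1
  size 3 → [1,7,9]=3  [5,8,9]=1  [6,8,9]=1  [7,8,9]=3
  size 4 → [1,7,8,9]=6  [3,6,8,9]=1  [4,5,8,9]=1  [5,6,8,9]=2  [5,7,8,9]=4  [6,7,8,9]=4
  size 5 → [0,4,5,8,9]=1  [1,5,7,8,9]=10  [1,6,7,8,9]=10  [2,3,6,8,9]=1  [3,5,6,8,9]=3  [3,6,7,8,9]=5  [4,5,6,8,9]=3  [4,5,7,8,9]=5  [5,6,7,8,9]=10
  size 6 → [0,4,5,6,8,9]=4  [0,4,5,7,8,9]=6  [1,3,6,7,8,9]=15  [1,4,5,7,8,9]=15  [1,5,6,7,8,9]=30  [2,3,5,6,8,9]=4  [2,3,6,7,8,9]=6  [3,4,5,6,8,9]=6  [3,5,6,7,8,9]=18  [4,5,6,7,8,9]=18
  size 7 → [0,1,4,5,7,8,9]=21  [0,3,4,5,6,8,9]=10  [0,4,5,6,7,8,9]=28  [1,2,3,6,7,8,9]=21  [1,3,5,6,7,8,9]=63  [1,4,5,6,7,8,9]=63  [2,3,4,5,6,8,9]=10  [2,3,5,6,7,8,9]=28  [3,4,5,6,7,8,9]=42
  size 8 → [0,1,4,5,6,7,8,9]=112  [0,2,3,4,5,6,8,9]=20  [0,3,4,5,6,7,8,9]=80  [1,2,3,5,6,7,8,9]=112  [1,3,4,5,6,7,8,9]=168  [2,3,4,5,6,7,8,9]=80
  first=0(t) contributes 360
  first=1(r) contributes 180
  first=2(q) contributes 360
|[w]| = 900

900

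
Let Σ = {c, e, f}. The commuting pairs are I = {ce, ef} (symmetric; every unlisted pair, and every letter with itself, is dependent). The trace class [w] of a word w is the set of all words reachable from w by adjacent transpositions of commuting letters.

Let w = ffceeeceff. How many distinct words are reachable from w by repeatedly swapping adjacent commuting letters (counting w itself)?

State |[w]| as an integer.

#0=f has no predecessor
#1=f depends on [0:f]
#2=c depends on [1:f]
#3=e has no predecessor
#4=e depends on [3:e]
#5=e depends on [4:e]
#6=c depends on [2:c]
#7=e depends on [5:e]
#8=f depends on [6:c]
#9=f depends on [8:f]
sources: [0:f, 3:e]
N(rest) = Σ N(rest − s) over sources s of rest; N(one piece) = 1:
  size 1 → [7]=1  [9]=1
  size 2 → [5,7]=1  [7,9]=2  [8,9]=1
  size 3 → [4,5,7]=1  [5,7,9]=3  [6,8,9]=1  [7,8,9]=3
  size 4 → [2,6,8,9]=1  [3,4,5,7]=1  [4,5,7,9]=4  [5,7,8,9]=6  [6,7,8,9]=4
  size 5 → [1,2,6,8,9]=1  [2,6,7,8,9]=5  [3,4,5,7,9]=5  [4,5,7,8,9]=10  [5,6,7,8,9]=10
  size 6 → [0,1,2,6,8,9]=1  [1,2,6,7,8,9]=6  [2,5,6,7,8,9]=15  [3,4,5,7,8,9]=15  [4,5,6,7,8,9]=20
  size 7 → [0,1,2,6,7,8,9]=7  [1,2,5,6,7,8,9]=21  [2,4,5,6,7,8,9]=35  [3,4,5,6,7,8,9]=35
  size 8 → [0,1,2,5,6,7,8,9]=28  [1,2,4,5,6,7,8,9]=56  [2,3,4,5,6,7,8,9]=70
  first=0(f) contributes 126
  first=3(e) contributes 84
|[w]| = 210

210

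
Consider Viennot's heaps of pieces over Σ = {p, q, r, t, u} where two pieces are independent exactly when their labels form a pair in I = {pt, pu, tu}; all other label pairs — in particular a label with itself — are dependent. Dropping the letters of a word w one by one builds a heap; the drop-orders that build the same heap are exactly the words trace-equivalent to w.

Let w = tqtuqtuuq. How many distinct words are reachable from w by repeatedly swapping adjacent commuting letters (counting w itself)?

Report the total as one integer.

drop 0:t onto floor
drop 1:q onto {0:t}
drop 2:t onto {1:q}
drop 3:u onto {1:q}
drop 4:q onto {2:t, 3:u}
drop 5:t onto {4:q}
drop 6:u onto {4:q}
drop 7:u onto {6:u}
drop 8:q onto {5:t, 7:u}
ground layer = {0:t}
drop-orders for the pieces not yet dropped (sum over which currently-grounded one goes next):
  1 to go: {8} 1
  2 to go: {5,8} 1  {7,8} 1
  3 to go: {5,7,8} 2  {6,7,8} 1
  4 to go: {5,6,7,8} 3
  5 to go: {4,5,6,7,8} 3
  6 to go: {2,4,5,6,7,8} 3  {3,4,5,6,7,8} 3
  7 to go: {2,3,4,5,6,7,8} 6
  if 0:t drops first: 6 orders

6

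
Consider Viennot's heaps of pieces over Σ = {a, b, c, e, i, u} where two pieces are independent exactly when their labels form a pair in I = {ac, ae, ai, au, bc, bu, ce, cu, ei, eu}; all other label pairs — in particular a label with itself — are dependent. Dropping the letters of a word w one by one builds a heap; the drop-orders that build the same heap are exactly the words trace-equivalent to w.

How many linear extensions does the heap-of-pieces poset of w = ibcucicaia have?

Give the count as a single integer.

drop 0:i onto floor
drop 1:b onto {0:i}
drop 2:c onto {0:i}
drop 3:u onto {0:i}
drop 4:c onto {2:c}
drop 5:i onto {1:b, 3:u, 4:c}
drop 6:c onto {5:i}
drop 7:a onto {1:b}
drop 8:i onto {6:c}
drop 9:a onto {7:a}
ground layer = {0:i}
drop-orders for the pieces not yet dropped (sum over which currently-grounded one goes next):
  1 to go: {8} 1  {9} 1
  2 to go: {6,8} 1  {7,9} 1  {8,9} 2
  3 to go: {5,6,8} 1  {6,8,9} 3  {7,8,9} 3
  4 to go: {3,5,6,8} 1  {4,5,6,8} 1  {5,6,8,9} 4  {6,7,8,9} 6
  5 to go: {2,4,5,6,8} 1  {3,4,5,6,8} 2  {3,5,6,8,9} 5  {4,5,6,8,9} 5  {5,6,7,8,9} 10
  6 to go: {1,5,6,7,8,9} 10  {2,3,4,5,6,8} 3  {2,4,5,6,8,9} 6  {3,4,5,6,8,9} 12  {3,5,6,7,8,9} 15  {4,5,6,7,8,9} 15
  7 to go: {1,3,5,6,7,8,9} 25  {1,4,5,6,7,8,9} 25  {2,3,4,5,6,8,9} 21  {2,4,5,6,7,8,9} 21  {3,4,5,6,7,8,9} 42
  8 to go: {1,2,4,5,6,7,8,9} 46  {1,3,4,5,6,7,8,9} 92  {2,3,4,5,6,7,8,9} 84
  if 0:i drops first: 222 orders

222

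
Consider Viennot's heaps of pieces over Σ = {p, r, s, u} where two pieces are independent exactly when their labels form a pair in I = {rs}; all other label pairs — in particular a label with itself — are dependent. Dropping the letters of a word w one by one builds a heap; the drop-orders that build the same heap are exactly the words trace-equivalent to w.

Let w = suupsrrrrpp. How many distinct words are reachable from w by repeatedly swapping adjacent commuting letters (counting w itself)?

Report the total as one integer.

5

piece 0:s — minimal
piece 1:u rests on {0:s}
piece 2:u rests on {1:u}
piece 3:p rests on {2:u}
piece 4:s rests on {3:p}
piece 5:r rests on {3:p}
piece 6:r rests on {5:r}
piece 7:r rests on {6:r}
piece 8:r rests on {7:r}
piece 9:p rests on {4:s, 8:r}
piece 10:p rests on {9:p}
minimal pieces: {0:s}
ways to finish when only these pieces remain (= sum over removing one remaining piece with nothing left below it):
  1 left: {10}→1
  2 left: {9,10}→1
  3 left: {4,9,10}→1  {8,9,10}→1
  4 left: {4,8,9,10}→2  {7,8,9,10}→1
  5 left: {4,7,8,9,10}→3  {6,7,8,9,10}→1
  6 left: {4,6,7,8,9,10}→4  {5,6,7,8,9,10}→1
  7 left: {4,5,6,7,8,9,10}→5
  8 left: {3,4,5,6,7,8,9,10}→5
  9 left: {2,3,4,5,6,7,8,9,10}→5
  placing 0:s first → 5 extensions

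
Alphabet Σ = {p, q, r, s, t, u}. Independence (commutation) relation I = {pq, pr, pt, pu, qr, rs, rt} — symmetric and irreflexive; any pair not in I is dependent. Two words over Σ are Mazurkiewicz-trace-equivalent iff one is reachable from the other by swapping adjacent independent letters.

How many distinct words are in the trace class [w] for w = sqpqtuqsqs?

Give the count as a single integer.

#0=s has no predecessor
#1=q depends on [0:s]
#2=p depends on [0:s]
#3=q depends on [1:q]
#4=t depends on [3:q]
#5=u depends on [4:t]
#6=q depends on [5:u]
#7=s depends on [2:p, 6:q]
#8=q depends on [7:s]
#9=s depends on [8:q]
sources: [0:s]
N(rest) = Σ N(rest − s) over sources s of rest; N(one piece) = 1:
  size 1 → [9]=1
  size 2 → [8,9]=1
  size 3 → [7,8,9]=1
  size 4 → [2,7,8,9]=1  [6,7,8,9]=1
  size 5 → [2,6,7,8,9]=2  [5,6,7,8,9]=1
  size 6 → [2,5,6,7,8,9]=3  [4,5,6,7,8,9]=1
  size 7 → [2,4,5,6,7,8,9]=4  [3,4,5,6,7,8,9]=1
  size 8 → [1,3,4,5,6,7,8,9]=1  [2,3,4,5,6,7,8,9]=5
  first=0(s) contributes 6

6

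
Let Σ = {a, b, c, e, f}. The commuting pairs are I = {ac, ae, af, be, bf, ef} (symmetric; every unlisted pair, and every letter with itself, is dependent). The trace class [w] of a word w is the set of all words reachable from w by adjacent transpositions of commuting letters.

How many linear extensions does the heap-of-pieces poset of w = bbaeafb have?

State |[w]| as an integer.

42

0(b) covers ∅
1(b) covers 0:b
2(a) covers 1:b
3(e) covers ∅
4(a) covers 2:a
5(f) covers ∅
6(b) covers 4:a
floor of heap: 0:b, 3:e, 5:f
completions by unplaced set U, small U first (add the entries for U minus each lowest piece of U):
  |U|=1: {3}:1  {5}:1  {6}:1
  |U|=2: {3,5}:2  {3,6}:2  {4,6}:1  {5,6}:2
  |U|=3: {2,4,6}:1  {3,4,6}:3  {3,5,6}:6  {4,5,6}:3
  |U|=4: {1,2,4,6}:1  {2,3,4,6}:4  {2,4,5,6}:4  {3,4,5,6}:12
  |U|=5: {0,1,2,4,6}:1  {1,2,3,4,6}:5  {1,2,4,5,6}:5  {2,3,4,5,6}:20
  start at 0(b): 30
  start at 3(e): 6
  start at 5(f): 6
sum over floor = 42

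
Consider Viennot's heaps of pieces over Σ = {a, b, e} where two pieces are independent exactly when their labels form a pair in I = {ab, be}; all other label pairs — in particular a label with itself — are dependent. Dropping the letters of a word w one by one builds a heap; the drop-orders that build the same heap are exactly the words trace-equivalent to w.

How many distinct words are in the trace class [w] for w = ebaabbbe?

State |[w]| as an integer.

70

piece 0:e — minimal
piece 1:b — minimal
piece 2:a rests on {0:e}
piece 3:a rests on {2:a}
piece 4:b rests on {1:b}
piece 5:b rests on {4:b}
piece 6:b rests on {5:b}
piece 7:e rests on {3:a}
minimal pieces: {0:e, 1:b}
ways to finish when only these pieces remain (= sum over removing one remaining piece with nothing left below it):
  1 left: {6}→1  {7}→1
  2 left: {3,7}→1  {5,6}→1  {6,7}→2
  3 left: {2,3,7}→1  {3,6,7}→3  {4,5,6}→1  {5,6,7}→3
  4 left: {0,2,3,7}→1  {1,4,5,6}→1  {2,3,6,7}→4  {3,5,6,7}→6  {4,5,6,7}→4
  5 left: {0,2,3,6,7}→5  {1,4,5,6,7}→5  {2,3,5,6,7}→10  {3,4,5,6,7}→10
  6 left: {0,2,3,5,6,7}→15  {1,3,4,5,6,7}→15  {2,3,4,5,6,7}→20
  placing 0:e first → 35 extensions
  placing 1:b first → 35 extensions
total linear extensions = 70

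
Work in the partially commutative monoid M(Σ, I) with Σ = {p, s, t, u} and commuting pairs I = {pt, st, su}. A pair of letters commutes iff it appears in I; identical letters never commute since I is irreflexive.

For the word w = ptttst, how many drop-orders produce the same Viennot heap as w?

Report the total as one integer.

piece 0:p — minimal
piece 1:t — minimal
piece 2:t rests on {1:t}
piece 3:t rests on {2:t}
piece 4:s rests on {0:p}
piece 5:t rests on {3:t}
minimal pieces: {0:p, 1:t}
ways to finish when only these pieces remain (= sum over removing one remaining piece with nothing left below it):
  1 left: {4}→1  {5}→1
  2 left: {0,4}→1  {3,5}→1  {4,5}→2
  3 left: {0,4,5}→3  {2,3,5}→1  {3,4,5}→3
  4 left: {0,3,4,5}→6  {1,2,3,5}→1  {2,3,4,5}→4
  placing 0:p first → 5 extensions
  placing 1:t first → 10 extensions
total linear extensions = 15

15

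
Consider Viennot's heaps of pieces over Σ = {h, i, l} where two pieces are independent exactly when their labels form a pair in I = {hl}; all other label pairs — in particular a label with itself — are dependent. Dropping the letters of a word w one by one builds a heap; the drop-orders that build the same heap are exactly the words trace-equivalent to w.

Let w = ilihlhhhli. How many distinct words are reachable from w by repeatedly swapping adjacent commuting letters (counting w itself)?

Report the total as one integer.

15

#0=i has no predecessor
#1=l depends on [0:i]
#2=i depends on [1:l]
#3=h depends on [2:i]
#4=l depends on [2:i]
#5=h depends on [3:h]
#6=h depends on [5:h]
#7=h depends on [6:h]
#8=l depends on [4:l]
#9=i depends on [7:h, 8:l]
sources: [0:i]
N(rest) = Σ N(rest − s) over sources s of rest; N(one piece) = 1:
  size 1 → [9]=1
  size 2 → [7,9]=1  [8,9]=1
  size 3 → [4,8,9]=1  [6,7,9]=1  [7,8,9]=2
  size 4 → [4,7,8,9]=3  [5,6,7,9]=1  [6,7,8,9]=3
  size 5 → [3,5,6,7,9]=1  [4,6,7,8,9]=6  [5,6,7,8,9]=4
  size 6 → [3,5,6,7,8,9]=5  [4,5,6,7,8,9]=10
  size 7 → [3,4,5,6,7,8,9]=15
  size 8 → [2,3,4,5,6,7,8,9]=15
  first=0(i) contributes 15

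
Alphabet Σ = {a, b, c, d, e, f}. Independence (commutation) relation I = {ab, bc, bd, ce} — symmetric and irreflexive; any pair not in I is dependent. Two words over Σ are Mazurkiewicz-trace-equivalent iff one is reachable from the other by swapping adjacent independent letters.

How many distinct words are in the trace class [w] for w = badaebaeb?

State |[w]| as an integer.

8

drop 0:b onto floor
drop 1:a onto floor
drop 2:d onto {1:a}
drop 3:a onto {2:d}
drop 4:e onto {0:b, 3:a}
drop 5:b onto {4:e}
drop 6:a onto {4:e}
drop 7:e onto {5:b, 6:a}
drop 8:b onto {7:e}
ground layer = {0:b, 1:a}
drop-orders for the pieces not yet dropped (sum over which currently-grounded one goes next):
  1 to go: {8} 1
  2 to go: {7,8} 1
  3 to go: {5,7,8} 1  {6,7,8} 1
  4 to go: {5,6,7,8} 2
  5 to go: {4,5,6,7,8} 2
  6 to go: {0,4,5,6,7,8} 2  {3,4,5,6,7,8} 2
  7 to go: {0,3,4,5,6,7,8} 4  {2,3,4,5,6,7,8} 2
  if 0:b drops first: 2 orders
  if 1:a drops first: 6 orders
heap linearizations: 8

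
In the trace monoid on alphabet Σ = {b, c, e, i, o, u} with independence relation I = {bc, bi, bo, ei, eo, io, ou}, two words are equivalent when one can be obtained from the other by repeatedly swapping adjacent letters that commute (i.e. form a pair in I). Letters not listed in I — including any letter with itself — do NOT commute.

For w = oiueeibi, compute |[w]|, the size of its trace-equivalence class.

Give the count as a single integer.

piece 0:o — minimal
piece 1:i — minimal
piece 2:u rests on {1:i}
piece 3:e rests on {2:u}
piece 4:e rests on {3:e}
piece 5:i rests on {2:u}
piece 6:b rests on {4:e}
piece 7:i rests on {5:i}
minimal pieces: {0:o, 1:i}
ways to finish when only these pieces remain (= sum over removing one remaining piece with nothing left below it):
  1 left: {0}→1  {6}→1  {7}→1
  2 left: {0,6}→2  {0,7}→2  {4,6}→1  {5,7}→1  {6,7}→2
  3 left: {0,4,6}→3  {0,5,7}→3  {0,6,7}→6  {3,4,6}→1  {4,6,7}→3  {5,6,7}→3
  4 left: {0,3,4,6}→4  {0,4,6,7}→12  {0,5,6,7}→12  {3,4,6,7}→4  {4,5,6,7}→6
  5 left: {0,3,4,6,7}→20  {0,4,5,6,7}→30  {3,4,5,6,7}→10
  6 left: {0,3,4,5,6,7}→60  {2,3,4,5,6,7}→10
  placing 0:o first → 10 extensions
  placing 1:i first → 70 extensions
total linear extensions = 80

80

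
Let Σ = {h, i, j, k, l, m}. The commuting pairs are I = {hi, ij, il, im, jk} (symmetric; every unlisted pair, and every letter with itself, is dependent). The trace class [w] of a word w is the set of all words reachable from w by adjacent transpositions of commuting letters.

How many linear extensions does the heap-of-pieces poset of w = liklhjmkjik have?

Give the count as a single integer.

0(l) covers ∅
1(i) covers ∅
2(k) covers 0:l, 1:i
3(l) covers 2:k
4(h) covers 3:l
5(j) covers 4:h
6(m) covers 5:j
7(k) covers 6:m
8(j) covers 6:m
9(i) covers 7:k
10(k) covers 9:i
floor of heap: 0:l, 1:i
completions by unplaced set U, small U first (add the entries for U minus each lowest piece of U):
  |U|=1: {8}:1  {10}:1
  |U|=2: {8,10}:2  {9,10}:1
  |U|=3: {7,9,10}:1  {8,9,10}:3
  |U|=4: {7,8,9,10}:4
  |U|=5: {6,7,8,9,10}:4
  |U|=6: {5,6,7,8,9,10}:4
  |U|=7: {4,5,6,7,8,9,10}:4
  |U|=8: {3,4,5,6,7,8,9,10}:4
  |U|=9: {2,3,4,5,6,7,8,9,10}:4
  start at 0(l): 4
  start at 1(i): 4
sum over floor = 8

8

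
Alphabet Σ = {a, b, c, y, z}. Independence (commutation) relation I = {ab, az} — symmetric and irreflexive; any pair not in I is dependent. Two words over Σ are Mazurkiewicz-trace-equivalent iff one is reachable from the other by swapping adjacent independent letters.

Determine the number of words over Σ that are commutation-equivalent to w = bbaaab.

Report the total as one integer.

0(b) covers ∅
1(b) covers 0:b
2(a) covers ∅
3(a) covers 2:a
4(a) covers 3:a
5(b) covers 1:b
floor of heap: 0:b, 2:a
completions by unplaced set U, small U first (add the entries for U minus each lowest piece of U):
  |U|=1: {4}:1  {5}:1
  |U|=2: {1,5}:1  {3,4}:1  {4,5}:2
  |U|=3: {0,1,5}:1  {1,4,5}:3  {2,3,4}:1  {3,4,5}:3
  |U|=4: {0,1,4,5}:4  {1,3,4,5}:6  {2,3,4,5}:4
  start at 0(b): 10
  start at 2(a): 10
sum over floor = 20

20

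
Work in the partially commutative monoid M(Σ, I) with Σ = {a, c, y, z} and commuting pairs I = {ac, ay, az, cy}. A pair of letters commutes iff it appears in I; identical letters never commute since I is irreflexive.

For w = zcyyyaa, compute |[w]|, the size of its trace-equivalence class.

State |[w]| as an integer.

drop 0:z onto floor
drop 1:c onto {0:z}
drop 2:y onto {0:z}
drop 3:y onto {2:y}
drop 4:y onto {3:y}
drop 5:a onto floor
drop 6:a onto {5:a}
ground layer = {0:z, 5:a}
drop-orders for the pieces not yet dropped (sum over which currently-grounded one goes next):
  1 to go: {1} 1  {4} 1  {6} 1
  2 to go: {1,4} 2  {1,6} 2  {3,4} 1  {4,6} 2  {5,6} 1
  3 to go: {1,3,4} 3  {1,4,6} 6  {1,5,6} 3  {2,3,4} 1  {3,4,6} 3  {4,5,6} 3
  4 to go: {1,2,3,4} 4  {1,3,4,6} 12  {1,4,5,6} 12  {2,3,4,6} 4  {3,4,5,6} 6
  5 to go: {0,1,2,3,4} 4  {1,2,3,4,6} 20  {1,3,4,5,6} 30  {2,3,4,5,6} 10
  if 0:z drops first: 60 orders
  if 5:a drops first: 24 orders
heap linearizations: 84

84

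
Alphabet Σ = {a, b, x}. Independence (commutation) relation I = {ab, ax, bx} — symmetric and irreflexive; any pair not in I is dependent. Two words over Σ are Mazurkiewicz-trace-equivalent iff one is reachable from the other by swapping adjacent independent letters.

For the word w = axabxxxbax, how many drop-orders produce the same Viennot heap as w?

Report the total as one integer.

2520

0(a) covers ∅
1(x) covers ∅
2(a) covers 0:a
3(b) covers ∅
4(x) covers 1:x
5(x) covers 4:x
6(x) covers 5:x
7(b) covers 3:b
8(a) covers 2:a
9(x) covers 6:x
floor of heap: 0:a, 1:x, 3:b
completions by unplaced set U, small U first (add the entries for U minus each lowest piece of U):
  |U|=1: {7}:1  {8}:1  {9}:1
  |U|=2: {2,8}:1  {3,7}:1  {6,9}:1  {7,8}:2  {7,9}:2  {8,9}:2
  |U|=3: {0,2,8}:1  {2,7,8}:3  {2,8,9}:3  {3,7,8}:3  {3,7,9}:3  {5,6,9}:1  {6,7,9}:3  {6,8,9}:3  {7,8,9}:6
  |U|=4: {0,2,7,8}:4  {0,2,8,9}:4  {2,3,7,8}:6  {2,6,8,9}:6  {2,7,8,9}:12  {3,6,7,9}:6  {3,7,8,9}:12  {4,5,6,9}:1  {5,6,7,9}:4  {5,6,8,9}:4  {6,7,8,9}:12
  |U|=5: {0,2,3,7,8}:10  {0,2,6,8,9}:10  {0,2,7,8,9}:20  {1,4,5,6,9}:1  {2,3,7,8,9}:30  {2,5,6,8,9}:10  {2,6,7,8,9}:30  {3,5,6,7,9}:10  {3,6,7,8,9}:30  {4,5,6,7,9}:5  {4,5,6,8,9}:5  {5,6,7,8,9}:20
  |U|=6: {0,2,3,7,8,9}:60  {0,2,5,6,8,9}:20  {0,2,6,7,8,9}:60  {1,4,5,6,7,9}:6  {1,4,5,6,8,9}:6  {2,3,6,7,8,9}:90  {2,4,5,6,8,9}:15  {2,5,6,7,8,9}:60  {3,4,5,6,7,9}:15  {3,5,6,7,8,9}:60  {4,5,6,7,8,9}:30
  |U|=7: {0,2,3,6,7,8,9}:210  {0,2,4,5,6,8,9}:35  {0,2,5,6,7,8,9}:140  {1,2,4,5,6,8,9}:21  {1,3,4,5,6,7,9}:21  {1,4,5,6,7,8,9}:42  {2,3,5,6,7,8,9}:210  {2,4,5,6,7,8,9}:105  {3,4,5,6,7,8,9}:105
  |U|=8: {0,1,2,4,5,6,8,9}:56  {0,2,3,5,6,7,8,9}:560  {0,2,4,5,6,7,8,9}:280  {1,2,4,5,6,7,8,9}:168  {1,3,4,5,6,7,8,9}:168  {2,3,4,5,6,7,8,9}:420
  start at 0(a): 756
  start at 1(x): 1260
  start at 3(b): 504
sum over floor = 2520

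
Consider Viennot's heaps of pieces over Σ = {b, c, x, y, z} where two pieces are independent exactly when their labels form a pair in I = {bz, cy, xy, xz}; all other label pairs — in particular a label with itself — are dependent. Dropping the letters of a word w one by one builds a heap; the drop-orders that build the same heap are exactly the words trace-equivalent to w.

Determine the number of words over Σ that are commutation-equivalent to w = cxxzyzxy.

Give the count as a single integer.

0(c) covers ∅
1(x) covers 0:c
2(x) covers 1:x
3(z) covers 0:c
4(y) covers 3:z
5(z) covers 4:y
6(x) covers 2:x
7(y) covers 5:z
floor of heap: 0:c
completions by unplaced set U, small U first (add the entries for U minus each lowest piece of U):
  |U|=1: {6}:1  {7}:1
  |U|=2: {2,6}:1  {5,7}:1  {6,7}:2
  |U|=3: {1,2,6}:1  {2,6,7}:3  {4,5,7}:1  {5,6,7}:3
  |U|=4: {1,2,6,7}:4  {2,5,6,7}:6  {3,4,5,7}:1  {4,5,6,7}:4
  |U|=5: {1,2,5,6,7}:10  {2,4,5,6,7}:10  {3,4,5,6,7}:5
  |U|=6: {1,2,4,5,6,7}:20  {2,3,4,5,6,7}:15
  start at 0(c): 35

35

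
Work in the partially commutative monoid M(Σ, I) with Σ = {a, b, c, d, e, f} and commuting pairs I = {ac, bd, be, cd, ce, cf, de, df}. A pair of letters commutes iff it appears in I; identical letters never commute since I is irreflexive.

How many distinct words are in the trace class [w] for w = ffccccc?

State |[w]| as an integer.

21

piece 0:f — minimal
piece 1:f rests on {0:f}
piece 2:c — minimal
piece 3:c rests on {2:c}
piece 4:c rests on {3:c}
piece 5:c rests on {4:c}
piece 6:c rests on {5:c}
minimal pieces: {0:f, 2:c}
ways to finish when only these pieces remain (= sum over removing one remaining piece with nothing left below it):
  1 left: {1}→1  {6}→1
  2 left: {0,1}→1  {1,6}→2  {5,6}→1
  3 left: {0,1,6}→3  {1,5,6}→3  {4,5,6}→1
  4 left: {0,1,5,6}→6  {1,4,5,6}→4  {3,4,5,6}→1
  5 left: {0,1,4,5,6}→10  {1,3,4,5,6}→5  {2,3,4,5,6}→1
  placing 0:f first → 6 extensions
  placing 2:c first → 15 extensions
total linear extensions = 21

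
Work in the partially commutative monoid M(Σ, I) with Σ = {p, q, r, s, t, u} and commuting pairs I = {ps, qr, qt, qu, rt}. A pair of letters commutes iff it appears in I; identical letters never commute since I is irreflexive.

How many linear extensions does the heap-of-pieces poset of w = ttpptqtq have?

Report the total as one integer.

6

drop 0:t onto floor
drop 1:t onto {0:t}
drop 2:p onto {1:t}
drop 3:p onto {2:p}
drop 4:t onto {3:p}
drop 5:q onto {3:p}
drop 6:t onto {4:t}
drop 7:q onto {5:q}
ground layer = {0:t}
drop-orders for the pieces not yet dropped (sum over which currently-grounded one goes next):
  1 to go: {6} 1  {7} 1
  2 to go: {4,6} 1  {5,7} 1  {6,7} 2
  3 to go: {4,6,7} 3  {5,6,7} 3
  4 to go: {4,5,6,7} 6
  5 to go: {3,4,5,6,7} 6
  6 to go: {2,3,4,5,6,7} 6
  if 0:t drops first: 6 orders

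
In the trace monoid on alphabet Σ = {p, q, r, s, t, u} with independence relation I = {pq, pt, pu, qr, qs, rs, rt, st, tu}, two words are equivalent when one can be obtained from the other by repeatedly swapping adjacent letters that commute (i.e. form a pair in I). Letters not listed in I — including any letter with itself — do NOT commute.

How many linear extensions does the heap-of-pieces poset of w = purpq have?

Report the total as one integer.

drop 0:p onto floor
drop 1:u onto floor
drop 2:r onto {0:p, 1:u}
drop 3:p onto {2:r}
drop 4:q onto {1:u}
ground layer = {0:p, 1:u}
drop-orders for the pieces not yet dropped (sum over which currently-grounded one goes next):
  1 to go: {3} 1  {4} 1
  2 to go: {2,3} 1  {3,4} 2
  3 to go: {0,2,3} 1  {2,3,4} 3
  if 0:p drops first: 3 orders
  if 1:u drops first: 4 orders
heap linearizations: 7

7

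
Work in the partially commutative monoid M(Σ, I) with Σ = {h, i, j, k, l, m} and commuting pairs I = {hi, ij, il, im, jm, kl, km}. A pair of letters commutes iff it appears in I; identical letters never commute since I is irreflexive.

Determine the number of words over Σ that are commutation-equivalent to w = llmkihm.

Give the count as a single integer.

0(l) covers ∅
1(l) covers 0:l
2(m) covers 1:l
3(k) covers ∅
4(i) covers 3:k
5(h) covers 2:m, 3:k
6(m) covers 5:h
floor of heap: 0:l, 3:k
completions by unplaced set U, small U first (add the entries for U minus each lowest piece of U):
  |U|=1: {4}:1  {6}:1
  |U|=2: {4,6}:2  {5,6}:1
  |U|=3: {2,5,6}:1  {4,5,6}:3
  |U|=4: {1,2,5,6}:1  {2,4,5,6}:4  {3,4,5,6}:3
  |U|=5: {0,1,2,5,6}:1  {1,2,4,5,6}:5  {2,3,4,5,6}:7
  start at 0(l): 12
  start at 3(k): 6
sum over floor = 18

18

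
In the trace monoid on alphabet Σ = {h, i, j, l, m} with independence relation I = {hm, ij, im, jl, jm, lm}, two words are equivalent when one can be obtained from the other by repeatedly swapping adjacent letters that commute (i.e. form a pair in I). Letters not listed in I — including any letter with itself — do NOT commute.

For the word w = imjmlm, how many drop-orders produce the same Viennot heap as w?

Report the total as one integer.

0(i) covers ∅
1(m) covers ∅
2(j) covers ∅
3(m) covers 1:m
4(l) covers 0:i
5(m) covers 3:m
floor of heap: 0:i, 1:m, 2:j
completions by unplaced set U, small U first (add the entries for U minus each lowest piece of U):
  |U|=1: {2}:1  {4}:1  {5}:1
  |U|=2: {0,4}:1  {2,4}:2  {2,5}:2  {3,5}:1  {4,5}:2
  |U|=3: {0,2,4}:3  {0,4,5}:3  {1,3,5}:1  {2,3,5}:3  {2,4,5}:6  {3,4,5}:3
  |U|=4: {0,2,4,5}:12  {0,3,4,5}:6  {1,2,3,5}:4  {1,3,4,5}:4  {2,3,4,5}:12
  start at 0(i): 20
  start at 1(m): 30
  start at 2(j): 10
sum over floor = 60

60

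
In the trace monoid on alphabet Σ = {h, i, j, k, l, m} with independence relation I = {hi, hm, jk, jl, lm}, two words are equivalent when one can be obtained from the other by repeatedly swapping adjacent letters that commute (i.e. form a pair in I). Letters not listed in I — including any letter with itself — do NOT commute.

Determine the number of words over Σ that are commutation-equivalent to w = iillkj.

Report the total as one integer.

4

0(i) covers ∅
1(i) covers 0:i
2(l) covers 1:i
3(l) covers 2:l
4(k) covers 3:l
5(j) covers 1:i
floor of heap: 0:i
completions by unplaced set U, small U first (add the entries for U minus each lowest piece of U):
  |U|=1: {4}:1  {5}:1
  |U|=2: {3,4}:1  {4,5}:2
  |U|=3: {2,3,4}:1  {3,4,5}:3
  |U|=4: {2,3,4,5}:4
  start at 0(i): 4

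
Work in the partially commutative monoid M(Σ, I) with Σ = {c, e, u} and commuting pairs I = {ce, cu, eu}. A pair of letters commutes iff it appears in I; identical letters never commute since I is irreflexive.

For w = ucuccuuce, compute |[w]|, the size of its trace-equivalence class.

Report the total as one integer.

630

#0=u has no predecessor
#1=c has no predecessor
#2=u depends on [0:u]
#3=c depends on [1:c]
#4=c depends on [3:c]
#5=u depends on [2:u]
#6=u depends on [5:u]
#7=c depends on [4:c]
#8=e has no predecessor
sources: [0:u, 1:c, 8:e]
N(rest) = Σ N(rest − s) over sources s of rest; N(one piece) = 1:
  size 1 → [6]=1  [7]=1  [8]=1
  size 2 → [4,7]=1  [5,6]=1  [6,7]=2  [6,8]=2  [7,8]=2
  size 3 → [2,5,6]=1  [3,4,7]=1  [4,6,7]=3  [4,7,8]=3  [5,6,7]=3  [5,6,8]=3  [6,7,8]=6
  size 4 → [0,2,5,6]=1  [1,3,4,7]=1  [2,5,6,7]=4  [2,5,6,8]=4  [3,4,6,7]=4  [3,4,7,8]=4  [4,5,6,7]=6  [4,6,7,8]=12  [5,6,7,8]=12
  size 5 → [0,2,5,6,7]=5  [0,2,5,6,8]=5  [1,3,4,6,7]=5  [1,3,4,7,8]=5  [2,4,5,6,7]=10  [2,5,6,7,8]=20  [3,4,5,6,7]=10  [3,4,6,7,8]=20  [4,5,6,7,8]=30
  size 6 → [0,2,4,5,6,7]=15  [0,2,5,6,7,8]=30  [1,3,4,5,6,7]=15  [1,3,4,6,7,8]=30  [2,3,4,5,6,7]=20  [2,4,5,6,7,8]=60  [3,4,5,6,7,8]=60
  size 7 → [0,2,3,4,5,6,7]=35  [0,2,4,5,6,7,8]=105  [1,2,3,4,5,6,7]=35  [1,3,4,5,6,7,8]=105  [2,3,4,5,6,7,8]=140
  first=0(u) contributes 280
  first=1(c) contributes 280
  first=8(e) contributes 70
|[w]| = 630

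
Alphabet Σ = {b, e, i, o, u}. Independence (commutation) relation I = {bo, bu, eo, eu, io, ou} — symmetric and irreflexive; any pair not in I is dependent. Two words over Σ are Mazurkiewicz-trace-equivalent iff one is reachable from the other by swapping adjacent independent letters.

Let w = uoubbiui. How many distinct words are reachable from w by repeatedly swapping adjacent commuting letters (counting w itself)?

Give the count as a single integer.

piece 0:u — minimal
piece 1:o — minimal
piece 2:u rests on {0:u}
piece 3:b — minimal
piece 4:b rests on {3:b}
piece 5:i rests on {2:u, 4:b}
piece 6:u rests on {5:i}
piece 7:i rests on {6:u}
minimal pieces: {0:u, 1:o, 3:b}
ways to finish when only these pieces remain (= sum over removing one remaining piece with nothing left below it):
  1 left: {1}→1  {7}→1
  2 left: {1,7}→2  {6,7}→1
  3 left: {1,6,7}→3  {5,6,7}→1
  4 left: {1,5,6,7}→4  {2,5,6,7}→1  {4,5,6,7}→1
  5 left: {0,2,5,6,7}→1  {1,2,5,6,7}→5  {1,4,5,6,7}→5  {2,4,5,6,7}→2  {3,4,5,6,7}→1
  6 left: {0,1,2,5,6,7}→6  {0,2,4,5,6,7}→3  {1,2,4,5,6,7}→12  {1,3,4,5,6,7}→6  {2,3,4,5,6,7}→3
  placing 0:u first → 21 extensions
  placing 1:o first → 6 extensions
  placing 3:b first → 21 extensions
total linear extensions = 48

48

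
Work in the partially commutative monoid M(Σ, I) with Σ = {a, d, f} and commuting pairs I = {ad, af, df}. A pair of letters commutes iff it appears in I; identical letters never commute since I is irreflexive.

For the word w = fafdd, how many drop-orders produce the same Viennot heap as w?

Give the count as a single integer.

piece 0:f — minimal
piece 1:a — minimal
piece 2:f rests on {0:f}
piece 3:d — minimal
piece 4:d rests on {3:d}
minimal pieces: {0:f, 1:a, 3:d}
ways to finish when only these pieces remain (= sum over removing one remaining piece with nothing left below it):
  1 left: {1}→1  {2}→1  {4}→1
  2 left: {0,2}→1  {1,2}→2  {1,4}→2  {2,4}→2  {3,4}→1
  3 left: {0,1,2}→3  {0,2,4}→3  {1,2,4}→6  {1,3,4}→3  {2,3,4}→3
  placing 0:f first → 12 extensions
  placing 1:a first → 6 extensions
  placing 3:d first → 12 extensions
total linear extensions = 30

30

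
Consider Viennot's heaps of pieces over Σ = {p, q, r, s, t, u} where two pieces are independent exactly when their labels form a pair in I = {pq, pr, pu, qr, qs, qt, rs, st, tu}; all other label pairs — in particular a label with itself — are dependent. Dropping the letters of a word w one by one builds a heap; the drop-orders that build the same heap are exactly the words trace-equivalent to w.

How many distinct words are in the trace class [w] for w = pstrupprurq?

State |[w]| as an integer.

154

drop 0:p onto floor
drop 1:s onto {0:p}
drop 2:t onto {0:p}
drop 3:r onto {2:t}
drop 4:u onto {1:s, 3:r}
drop 5:p onto {1:s, 2:t}
drop 6:p onto {5:p}
drop 7:r onto {4:u}
drop 8:u onto {7:r}
drop 9:r onto {8:u}
drop 10:q onto {8:u}
ground layer = {0:p}
drop-orders for the pieces not yet dropped (sum over which currently-grounded one goes next):
  1 to go: {6} 1  {9} 1  {10} 1
  2 to go: {5,6} 1  {6,9} 2  {6,10} 2  {9,10} 2
  3 to go: {5,6,9} 3  {5,6,10} 3  {6,9,10} 6  {8,9,10} 2
  4 to go: {5,6,9,10} 12  {6,8,9,10} 8  {7,8,9,10} 2
  5 to go: {4,7,8,9,10} 2  {5,6,8,9,10} 20  {6,7,8,9,10} 10
  6 to go: {3,4,7,8,9,10} 2  {4,6,7,8,9,10} 12  {5,6,7,8,9,10} 30
  7 to go: {3,4,6,7,8,9,10} 14  {4,5,6,7,8,9,10} 42
  8 to go: {1,4,5,6,7,8,9,10} 42  {3,4,5,6,7,8,9,10} 56
  9 to go: {1,3,4,5,6,7,8,9,10} 98  {2,3,4,5,6,7,8,9,10} 56
  if 0:p drops first: 154 orders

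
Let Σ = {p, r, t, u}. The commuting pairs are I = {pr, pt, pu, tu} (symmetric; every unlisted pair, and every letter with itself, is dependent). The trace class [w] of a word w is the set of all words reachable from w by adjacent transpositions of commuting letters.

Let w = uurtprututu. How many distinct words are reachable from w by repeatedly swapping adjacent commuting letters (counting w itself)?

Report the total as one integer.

110

drop 0:u onto floor
drop 1:u onto {0:u}
drop 2:r onto {1:u}
drop 3:t onto {2:r}
drop 4:p onto floor
drop 5:r onto {3:t}
drop 6:u onto {5:r}
drop 7:t onto {5:r}
drop 8:u onto {6:u}
drop 9:t onto {7:t}
drop 10:u onto {8:u}
ground layer = {0:u, 4:p}
drop-orders for the pieces not yet dropped (sum over which currently-grounded one goes next):
  1 to go: {4} 1  {9} 1  {10} 1
  2 to go: {4,9} 2  {4,10} 2  {7,9} 1  {8,10} 1  {9,10} 2
  3 to go: {4,7,9} 3  {4,8,10} 3  {4,9,10} 6  {6,8,10} 1  {7,9,10} 3  {8,9,10} 3
  4 to go: {4,6,8,10} 4  {4,7,9,10} 12  {4,8,9,10} 12  {6,8,9,10} 4  {7,8,9,10} 6
  5 to go: {4,6,8,9,10} 20  {4,7,8,9,10} 30  {6,7,8,9,10} 10
  6 to go: {4,6,7,8,9,10} 60  {5,6,7,8,9,10} 10
  7 to go: {3,5,6,7,8,9,10} 10  {4,5,6,7,8,9,10} 70
  8 to go: {2,3,5,6,7,8,9,10} 10  {3,4,5,6,7,8,9,10} 80
  9 to go: {1,2,3,5,6,7,8,9,10} 10  {2,3,4,5,6,7,8,9,10} 90
  if 0:u drops first: 100 orders
  if 4:p drops first: 10 orders
heap linearizations: 110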